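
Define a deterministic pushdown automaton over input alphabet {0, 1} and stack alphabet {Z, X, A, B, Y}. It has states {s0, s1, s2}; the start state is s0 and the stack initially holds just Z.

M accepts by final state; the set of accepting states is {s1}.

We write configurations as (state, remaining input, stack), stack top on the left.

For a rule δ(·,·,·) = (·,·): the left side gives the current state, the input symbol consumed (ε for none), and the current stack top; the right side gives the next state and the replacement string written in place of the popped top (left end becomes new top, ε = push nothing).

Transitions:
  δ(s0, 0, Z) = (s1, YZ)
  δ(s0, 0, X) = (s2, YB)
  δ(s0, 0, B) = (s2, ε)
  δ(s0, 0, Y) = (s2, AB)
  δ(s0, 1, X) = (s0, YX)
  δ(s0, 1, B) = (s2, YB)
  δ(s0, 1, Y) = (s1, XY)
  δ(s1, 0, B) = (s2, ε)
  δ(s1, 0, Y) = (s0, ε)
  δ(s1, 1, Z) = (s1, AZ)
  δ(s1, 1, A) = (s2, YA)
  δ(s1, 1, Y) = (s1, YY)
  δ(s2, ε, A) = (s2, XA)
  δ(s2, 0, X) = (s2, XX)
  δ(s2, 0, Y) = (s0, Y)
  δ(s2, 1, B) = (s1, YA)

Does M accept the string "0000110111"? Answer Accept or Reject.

Reject

(s0, 0000110111, Z) ⊢ (s1, 000110111, YZ) ⊢ (s0, 00110111, Z) ⊢ (s1, 0110111, YZ) ⊢ (s0, 110111, Z)
No transition applies at (s0, 110111, Z); input not fully consumed.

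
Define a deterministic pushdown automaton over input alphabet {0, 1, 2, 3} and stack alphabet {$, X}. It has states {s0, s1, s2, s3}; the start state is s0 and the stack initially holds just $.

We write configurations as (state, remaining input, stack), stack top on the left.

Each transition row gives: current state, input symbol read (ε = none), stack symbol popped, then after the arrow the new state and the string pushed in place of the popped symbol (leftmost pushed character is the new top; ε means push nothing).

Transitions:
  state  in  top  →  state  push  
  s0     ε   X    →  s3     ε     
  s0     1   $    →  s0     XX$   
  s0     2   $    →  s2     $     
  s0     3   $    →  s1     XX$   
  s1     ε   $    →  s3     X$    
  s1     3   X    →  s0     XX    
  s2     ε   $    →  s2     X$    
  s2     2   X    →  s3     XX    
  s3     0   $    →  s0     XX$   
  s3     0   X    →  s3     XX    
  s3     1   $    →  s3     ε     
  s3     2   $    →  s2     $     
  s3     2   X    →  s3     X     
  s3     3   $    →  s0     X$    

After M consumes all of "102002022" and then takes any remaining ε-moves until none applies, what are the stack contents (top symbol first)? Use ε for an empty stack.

XXXXX$

(s0, 102002022, $)
  read 1, top $: go to s0, push XX$ → (s0, 02002022, XX$)
  ε-move, top X: go to s3, push ε → (s3, 02002022, X$)
  read 0, top X: go to s3, push XX → (s3, 2002022, XX$)
  read 2, top X: go to s3, push X → (s3, 002022, XX$)
  read 0, top X: go to s3, push XX → (s3, 02022, XXX$)
  read 0, top X: go to s3, push XX → (s3, 2022, XXXX$)
  read 2, top X: go to s3, push X → (s3, 022, XXXX$)
  read 0, top X: go to s3, push XX → (s3, 22, XXXXX$)
  read 2, top X: go to s3, push X → (s3, 2, XXXXX$)
  read 2, top X: go to s3, push X → (s3, ε, XXXXX$)
All input consumed in state s3 with stack XXXXX$.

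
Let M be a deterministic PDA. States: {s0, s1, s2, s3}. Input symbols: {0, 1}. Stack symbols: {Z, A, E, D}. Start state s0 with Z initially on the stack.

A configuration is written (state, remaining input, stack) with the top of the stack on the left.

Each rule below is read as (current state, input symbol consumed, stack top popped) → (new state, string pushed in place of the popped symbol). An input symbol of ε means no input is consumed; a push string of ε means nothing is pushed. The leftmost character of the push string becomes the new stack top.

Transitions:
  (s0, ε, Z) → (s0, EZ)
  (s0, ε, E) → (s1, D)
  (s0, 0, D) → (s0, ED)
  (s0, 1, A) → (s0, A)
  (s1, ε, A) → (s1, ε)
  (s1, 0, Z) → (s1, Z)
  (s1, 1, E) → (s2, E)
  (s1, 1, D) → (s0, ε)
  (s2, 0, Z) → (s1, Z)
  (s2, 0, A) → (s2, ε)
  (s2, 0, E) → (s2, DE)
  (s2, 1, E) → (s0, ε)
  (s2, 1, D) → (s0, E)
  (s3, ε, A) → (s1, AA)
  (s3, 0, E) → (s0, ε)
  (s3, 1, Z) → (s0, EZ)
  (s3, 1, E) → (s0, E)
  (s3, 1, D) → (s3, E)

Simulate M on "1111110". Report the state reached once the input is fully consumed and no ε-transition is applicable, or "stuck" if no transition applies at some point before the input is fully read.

(s0, 1111110, Z) ⊢ (s0, 1111110, EZ) ⊢ (s1, 1111110, DZ) ⊢ (s0, 111110, Z) ⊢ (s0, 111110, EZ) ⊢ (s1, 111110, DZ) ⊢ (s0, 11110, Z) ⊢ (s0, 11110, EZ) ⊢ (s1, 11110, DZ) ⊢ (s0, 1110, Z) ⊢ (s0, 1110, EZ) ⊢ (s1, 1110, DZ) ⊢ (s0, 110, Z) ⊢ (s0, 110, EZ) ⊢ (s1, 110, DZ) ⊢ (s0, 10, Z) ⊢ (s0, 10, EZ) ⊢ (s1, 10, DZ) ⊢ (s0, 0, Z) ⊢ (s0, 0, EZ) ⊢ (s1, 0, DZ)
No transition for (s1, 0, top D); M blocks with input 0 remaining.

stuck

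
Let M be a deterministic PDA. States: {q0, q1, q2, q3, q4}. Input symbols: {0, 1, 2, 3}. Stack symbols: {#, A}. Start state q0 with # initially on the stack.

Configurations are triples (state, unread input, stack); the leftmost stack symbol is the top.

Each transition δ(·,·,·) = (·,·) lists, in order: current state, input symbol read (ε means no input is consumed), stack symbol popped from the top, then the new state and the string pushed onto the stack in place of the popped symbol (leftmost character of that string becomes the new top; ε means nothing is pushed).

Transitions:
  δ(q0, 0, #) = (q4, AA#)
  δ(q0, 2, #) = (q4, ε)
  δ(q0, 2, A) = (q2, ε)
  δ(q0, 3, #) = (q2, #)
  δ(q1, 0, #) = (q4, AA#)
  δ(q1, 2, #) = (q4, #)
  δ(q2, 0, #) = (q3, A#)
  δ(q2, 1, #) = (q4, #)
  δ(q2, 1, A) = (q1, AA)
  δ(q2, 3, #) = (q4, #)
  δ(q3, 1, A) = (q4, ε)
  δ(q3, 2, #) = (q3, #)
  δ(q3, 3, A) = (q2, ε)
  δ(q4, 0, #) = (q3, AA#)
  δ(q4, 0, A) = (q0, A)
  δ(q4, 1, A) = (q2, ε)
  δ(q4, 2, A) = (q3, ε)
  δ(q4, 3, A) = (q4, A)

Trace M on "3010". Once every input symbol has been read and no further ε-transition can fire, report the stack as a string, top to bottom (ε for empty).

(q0, 3010, #) ⊢ (q2, 010, #) ⊢ (q3, 10, A#) ⊢ (q4, 0, #) ⊢ (q3, ε, AA#)
All input consumed in state q3 with stack AA#.

AA#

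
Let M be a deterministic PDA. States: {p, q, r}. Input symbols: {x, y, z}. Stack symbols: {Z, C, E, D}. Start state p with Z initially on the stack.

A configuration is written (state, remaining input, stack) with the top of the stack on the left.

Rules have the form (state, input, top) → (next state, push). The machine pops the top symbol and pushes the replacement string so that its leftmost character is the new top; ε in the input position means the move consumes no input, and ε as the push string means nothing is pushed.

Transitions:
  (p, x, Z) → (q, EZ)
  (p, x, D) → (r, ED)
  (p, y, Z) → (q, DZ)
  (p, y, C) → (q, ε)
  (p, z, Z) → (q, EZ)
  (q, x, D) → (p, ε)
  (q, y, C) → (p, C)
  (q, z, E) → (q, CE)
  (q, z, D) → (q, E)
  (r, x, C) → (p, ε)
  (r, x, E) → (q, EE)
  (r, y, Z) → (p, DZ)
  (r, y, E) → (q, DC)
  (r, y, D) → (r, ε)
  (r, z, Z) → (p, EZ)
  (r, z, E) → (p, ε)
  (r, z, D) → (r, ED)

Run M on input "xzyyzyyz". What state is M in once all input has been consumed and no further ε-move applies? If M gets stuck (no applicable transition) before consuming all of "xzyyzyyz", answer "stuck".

q

(p, xzyyzyyz, Z) ⊢ (q, zyyzyyz, EZ) ⊢ (q, yyzyyz, CEZ) ⊢ (p, yzyyz, CEZ) ⊢ (q, zyyz, EZ) ⊢ (q, yyz, CEZ) ⊢ (p, yz, CEZ) ⊢ (q, z, EZ) ⊢ (q, ε, CEZ)
All input consumed; M is in state q.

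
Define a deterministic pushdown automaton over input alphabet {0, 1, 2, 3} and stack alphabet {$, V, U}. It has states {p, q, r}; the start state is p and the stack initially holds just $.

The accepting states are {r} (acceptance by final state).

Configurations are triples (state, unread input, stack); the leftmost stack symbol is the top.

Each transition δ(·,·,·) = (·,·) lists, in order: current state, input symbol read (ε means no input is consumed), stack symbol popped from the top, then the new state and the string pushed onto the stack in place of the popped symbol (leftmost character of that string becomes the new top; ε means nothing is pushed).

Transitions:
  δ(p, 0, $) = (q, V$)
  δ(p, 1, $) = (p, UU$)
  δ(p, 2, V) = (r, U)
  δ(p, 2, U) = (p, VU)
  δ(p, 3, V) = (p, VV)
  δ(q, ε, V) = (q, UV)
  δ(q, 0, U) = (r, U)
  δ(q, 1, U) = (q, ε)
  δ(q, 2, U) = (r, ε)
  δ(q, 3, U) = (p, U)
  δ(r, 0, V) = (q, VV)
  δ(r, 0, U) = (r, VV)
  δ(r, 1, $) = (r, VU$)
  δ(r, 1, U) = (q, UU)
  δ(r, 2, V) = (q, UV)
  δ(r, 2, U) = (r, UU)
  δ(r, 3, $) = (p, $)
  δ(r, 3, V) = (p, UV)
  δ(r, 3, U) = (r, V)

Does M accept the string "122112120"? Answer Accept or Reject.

Accept

(p, 122112120, $)
  read 1, top $: go to p, push UU$ → (p, 22112120, UU$)
  read 2, top U: go to p, push VU → (p, 2112120, VUU$)
  read 2, top V: go to r, push U → (r, 112120, UUU$)
  read 1, top U: go to q, push UU → (q, 12120, UUUU$)
  read 1, top U: go to q, push ε → (q, 2120, UUU$)
  read 2, top U: go to r, push ε → (r, 120, UU$)
  read 1, top U: go to q, push UU → (q, 20, UUU$)
  read 2, top U: go to r, push ε → (r, 0, UU$)
  read 0, top U: go to r, push VV → (r, ε, VVU$)
All input consumed; state r ∈ F.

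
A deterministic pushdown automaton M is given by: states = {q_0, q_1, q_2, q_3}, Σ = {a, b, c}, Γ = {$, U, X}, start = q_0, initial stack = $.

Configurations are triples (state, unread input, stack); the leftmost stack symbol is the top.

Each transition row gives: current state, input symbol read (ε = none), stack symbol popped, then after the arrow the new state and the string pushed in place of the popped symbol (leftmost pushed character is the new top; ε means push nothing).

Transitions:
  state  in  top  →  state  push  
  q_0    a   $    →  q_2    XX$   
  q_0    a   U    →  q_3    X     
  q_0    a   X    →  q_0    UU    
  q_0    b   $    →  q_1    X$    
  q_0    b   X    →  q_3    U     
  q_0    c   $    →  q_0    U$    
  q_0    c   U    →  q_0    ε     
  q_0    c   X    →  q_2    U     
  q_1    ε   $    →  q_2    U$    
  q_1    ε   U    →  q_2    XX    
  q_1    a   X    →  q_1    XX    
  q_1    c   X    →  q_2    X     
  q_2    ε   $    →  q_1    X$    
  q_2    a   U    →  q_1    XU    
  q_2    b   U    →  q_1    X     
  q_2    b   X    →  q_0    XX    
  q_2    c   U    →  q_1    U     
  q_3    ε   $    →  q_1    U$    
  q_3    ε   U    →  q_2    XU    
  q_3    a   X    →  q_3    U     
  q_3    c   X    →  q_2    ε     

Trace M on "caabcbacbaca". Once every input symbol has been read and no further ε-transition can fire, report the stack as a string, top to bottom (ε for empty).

XXXXU$

(q_0, caabcbacbaca, $) ⊢ (q_0, aabcbacbaca, U$) ⊢ (q_3, abcbacbaca, X$) ⊢ (q_3, bcbacbaca, U$) ⊢ (q_2, bcbacbaca, XU$) ⊢ (q_0, cbacbaca, XXU$) ⊢ (q_2, bacbaca, UXU$) ⊢ (q_1, acbaca, XXU$) ⊢ (q_1, cbaca, XXXU$) ⊢ (q_2, baca, XXXU$) ⊢ (q_0, aca, XXXXU$) ⊢ (q_0, ca, UUXXXU$) ⊢ (q_0, a, UXXXU$) ⊢ (q_3, ε, XXXXU$)
All input consumed in state q_3 with stack XXXXU$.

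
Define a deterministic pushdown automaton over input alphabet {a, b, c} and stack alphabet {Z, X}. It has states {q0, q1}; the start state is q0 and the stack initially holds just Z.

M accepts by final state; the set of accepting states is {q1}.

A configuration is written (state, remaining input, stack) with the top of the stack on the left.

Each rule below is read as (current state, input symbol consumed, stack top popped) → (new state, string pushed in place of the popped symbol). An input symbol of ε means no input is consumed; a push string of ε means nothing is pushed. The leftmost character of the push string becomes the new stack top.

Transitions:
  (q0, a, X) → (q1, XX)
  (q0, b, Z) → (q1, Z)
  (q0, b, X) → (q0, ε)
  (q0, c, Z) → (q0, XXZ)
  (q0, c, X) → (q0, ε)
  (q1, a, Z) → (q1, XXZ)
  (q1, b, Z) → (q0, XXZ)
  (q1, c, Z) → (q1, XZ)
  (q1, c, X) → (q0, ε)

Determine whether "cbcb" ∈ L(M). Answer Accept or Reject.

Accept

(q0, cbcb, Z)
  read c, top Z: go to q0, push XXZ → (q0, bcb, XXZ)
  read b, top X: go to q0, push ε → (q0, cb, XZ)
  read c, top X: go to q0, push ε → (q0, b, Z)
  read b, top Z: go to q1, push Z → (q1, ε, Z)
All input consumed; state q1 ∈ F.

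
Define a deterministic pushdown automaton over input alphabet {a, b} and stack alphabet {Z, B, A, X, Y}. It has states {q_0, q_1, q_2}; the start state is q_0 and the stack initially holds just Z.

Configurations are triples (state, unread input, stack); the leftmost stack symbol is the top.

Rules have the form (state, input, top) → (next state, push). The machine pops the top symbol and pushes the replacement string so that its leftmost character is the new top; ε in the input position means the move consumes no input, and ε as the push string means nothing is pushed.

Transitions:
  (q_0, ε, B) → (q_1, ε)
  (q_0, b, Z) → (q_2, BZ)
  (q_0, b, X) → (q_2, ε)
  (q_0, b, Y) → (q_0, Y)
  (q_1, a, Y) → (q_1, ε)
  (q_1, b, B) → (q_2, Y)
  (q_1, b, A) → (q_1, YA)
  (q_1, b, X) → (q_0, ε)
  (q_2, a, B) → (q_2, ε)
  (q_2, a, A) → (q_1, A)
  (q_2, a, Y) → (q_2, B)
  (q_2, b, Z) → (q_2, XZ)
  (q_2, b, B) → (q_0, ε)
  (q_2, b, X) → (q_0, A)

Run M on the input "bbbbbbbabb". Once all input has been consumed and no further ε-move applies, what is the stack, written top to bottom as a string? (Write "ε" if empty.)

AZ

(q_0, bbbbbbbabb, Z)
  read b, top Z: go to q_2, push BZ → (q_2, bbbbbbabb, BZ)
  read b, top B: go to q_0, push ε → (q_0, bbbbbabb, Z)
  read b, top Z: go to q_2, push BZ → (q_2, bbbbabb, BZ)
  read b, top B: go to q_0, push ε → (q_0, bbbabb, Z)
  read b, top Z: go to q_2, push BZ → (q_2, bbabb, BZ)
  read b, top B: go to q_0, push ε → (q_0, babb, Z)
  read b, top Z: go to q_2, push BZ → (q_2, abb, BZ)
  read a, top B: go to q_2, push ε → (q_2, bb, Z)
  read b, top Z: go to q_2, push XZ → (q_2, b, XZ)
  read b, top X: go to q_0, push A → (q_0, ε, AZ)
All input consumed in state q_0 with stack AZ.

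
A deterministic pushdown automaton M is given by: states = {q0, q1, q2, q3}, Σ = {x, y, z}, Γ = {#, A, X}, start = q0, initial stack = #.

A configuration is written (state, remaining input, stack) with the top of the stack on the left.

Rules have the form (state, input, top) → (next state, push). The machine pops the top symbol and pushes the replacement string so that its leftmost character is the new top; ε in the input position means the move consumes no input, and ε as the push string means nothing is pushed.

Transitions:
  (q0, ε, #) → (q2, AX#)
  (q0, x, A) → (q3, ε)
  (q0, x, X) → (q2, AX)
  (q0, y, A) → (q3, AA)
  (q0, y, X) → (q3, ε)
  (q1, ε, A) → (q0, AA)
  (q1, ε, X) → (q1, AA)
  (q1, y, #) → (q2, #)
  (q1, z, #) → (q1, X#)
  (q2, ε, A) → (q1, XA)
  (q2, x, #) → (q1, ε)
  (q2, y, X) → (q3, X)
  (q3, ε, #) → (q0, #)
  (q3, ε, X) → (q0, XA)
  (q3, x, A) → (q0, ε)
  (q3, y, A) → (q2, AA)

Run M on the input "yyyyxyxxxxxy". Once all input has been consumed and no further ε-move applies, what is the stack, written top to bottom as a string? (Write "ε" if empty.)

(q0, yyyyxyxxxxxy, #)
  ε-move, top #: go to q2, push AX# → (q2, yyyyxyxxxxxy, AX#)
  ε-move, top A: go to q1, push XA → (q1, yyyyxyxxxxxy, XAX#)
  ε-move, top X: go to q1, push AA → (q1, yyyyxyxxxxxy, AAAX#)
  ε-move, top A: go to q0, push AA → (q0, yyyyxyxxxxxy, AAAAX#)
  read y, top A: go to q3, push AA → (q3, yyyxyxxxxxy, AAAAAX#)
  read y, top A: go to q2, push AA → (q2, yyxyxxxxxy, AAAAAAX#)
  ε-move, top A: go to q1, push XA → (q1, yyxyxxxxxy, XAAAAAAX#)
  ε-move, top X: go to q1, push AA → (q1, yyxyxxxxxy, AAAAAAAAX#)
  ε-move, top A: go to q0, push AA → (q0, yyxyxxxxxy, AAAAAAAAAX#)
  read y, top A: go to q3, push AA → (q3, yxyxxxxxy, AAAAAAAAAAX#)
  read y, top A: go to q2, push AA → (q2, xyxxxxxy, AAAAAAAAAAAX#)
  ε-move, top A: go to q1, push XA → (q1, xyxxxxxy, XAAAAAAAAAAAX#)
  ε-move, top X: go to q1, push AA → (q1, xyxxxxxy, AAAAAAAAAAAAAX#)
  ε-move, top A: go to q0, push AA → (q0, xyxxxxxy, AAAAAAAAAAAAAAX#)
  read x, top A: go to q3, push ε → (q3, yxxxxxy, AAAAAAAAAAAAAX#)
  read y, top A: go to q2, push AA → (q2, xxxxxy, AAAAAAAAAAAAAAX#)
  ε-move, top A: go to q1, push XA → (q1, xxxxxy, XAAAAAAAAAAAAAAX#)
  ε-move, top X: go to q1, push AA → (q1, xxxxxy, AAAAAAAAAAAAAAAAX#)
  ε-move, top A: go to q0, push AA → (q0, xxxxxy, AAAAAAAAAAAAAAAAAX#)
  read x, top A: go to q3, push ε → (q3, xxxxy, AAAAAAAAAAAAAAAAX#)
  read x, top A: go to q0, push ε → (q0, xxxy, AAAAAAAAAAAAAAAX#)
  read x, top A: go to q3, push ε → (q3, xxy, AAAAAAAAAAAAAAX#)
  read x, top A: go to q0, push ε → (q0, xy, AAAAAAAAAAAAAX#)
  read x, top A: go to q3, push ε → (q3, y, AAAAAAAAAAAAX#)
  read y, top A: go to q2, push AA → (q2, ε, AAAAAAAAAAAAAX#)
  ε-move, top A: go to q1, push XA → (q1, ε, XAAAAAAAAAAAAAX#)
  ε-move, top X: go to q1, push AA → (q1, ε, AAAAAAAAAAAAAAAX#)
  ε-move, top A: go to q0, push AA → (q0, ε, AAAAAAAAAAAAAAAAX#)
All input consumed in state q0 with stack AAAAAAAAAAAAAAAAX#.

AAAAAAAAAAAAAAAAX#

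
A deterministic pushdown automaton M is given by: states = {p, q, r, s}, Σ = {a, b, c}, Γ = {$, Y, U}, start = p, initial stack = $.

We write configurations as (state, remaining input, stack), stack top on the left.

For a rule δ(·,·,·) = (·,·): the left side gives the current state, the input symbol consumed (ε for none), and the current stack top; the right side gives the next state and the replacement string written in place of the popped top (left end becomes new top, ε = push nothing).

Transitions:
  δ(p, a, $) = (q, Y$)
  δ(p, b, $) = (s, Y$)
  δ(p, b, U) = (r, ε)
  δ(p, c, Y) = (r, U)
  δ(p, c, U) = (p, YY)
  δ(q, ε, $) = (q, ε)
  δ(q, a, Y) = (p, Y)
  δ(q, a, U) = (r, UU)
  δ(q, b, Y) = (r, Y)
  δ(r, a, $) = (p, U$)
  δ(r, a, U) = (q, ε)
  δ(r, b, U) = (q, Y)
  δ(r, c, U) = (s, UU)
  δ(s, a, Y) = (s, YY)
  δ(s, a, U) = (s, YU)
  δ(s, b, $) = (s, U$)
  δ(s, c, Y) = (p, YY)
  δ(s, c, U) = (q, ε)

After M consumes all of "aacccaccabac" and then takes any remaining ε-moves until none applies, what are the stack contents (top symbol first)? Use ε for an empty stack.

(p, aacccaccabac, $)
  read a, top $: go to q, push Y$ → (q, acccaccabac, Y$)
  read a, top Y: go to p, push Y → (p, cccaccabac, Y$)
  read c, top Y: go to r, push U → (r, ccaccabac, U$)
  read c, top U: go to s, push UU → (s, caccabac, UU$)
  read c, top U: go to q, push ε → (q, accabac, U$)
  read a, top U: go to r, push UU → (r, ccabac, UU$)
  read c, top U: go to s, push UU → (s, cabac, UUU$)
  read c, top U: go to q, push ε → (q, abac, UU$)
  read a, top U: go to r, push UU → (r, bac, UUU$)
  read b, top U: go to q, push Y → (q, ac, YUU$)
  read a, top Y: go to p, push Y → (p, c, YUU$)
  read c, top Y: go to r, push U → (r, ε, UUU$)
All input consumed in state r with stack UUU$.

UUU$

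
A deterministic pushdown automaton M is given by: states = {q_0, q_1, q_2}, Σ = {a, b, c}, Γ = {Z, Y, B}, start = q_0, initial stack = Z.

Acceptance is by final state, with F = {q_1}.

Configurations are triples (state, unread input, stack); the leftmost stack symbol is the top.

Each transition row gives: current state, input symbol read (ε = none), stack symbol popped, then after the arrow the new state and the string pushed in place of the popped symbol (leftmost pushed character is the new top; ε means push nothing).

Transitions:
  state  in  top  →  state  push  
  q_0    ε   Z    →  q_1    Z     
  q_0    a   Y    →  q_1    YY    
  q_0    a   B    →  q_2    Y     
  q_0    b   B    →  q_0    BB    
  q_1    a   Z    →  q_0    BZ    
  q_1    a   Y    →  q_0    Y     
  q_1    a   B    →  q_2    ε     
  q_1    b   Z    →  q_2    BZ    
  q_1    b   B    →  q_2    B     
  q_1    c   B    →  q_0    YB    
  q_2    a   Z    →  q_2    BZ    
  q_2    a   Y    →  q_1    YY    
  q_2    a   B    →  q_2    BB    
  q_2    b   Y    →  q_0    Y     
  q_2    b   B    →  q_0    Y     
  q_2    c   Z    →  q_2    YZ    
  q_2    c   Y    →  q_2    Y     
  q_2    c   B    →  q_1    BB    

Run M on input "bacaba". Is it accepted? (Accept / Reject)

(q_0, bacaba, Z)
  ε-move, top Z: go to q_1, push Z → (q_1, bacaba, Z)
  read b, top Z: go to q_2, push BZ → (q_2, acaba, BZ)
  read a, top B: go to q_2, push BB → (q_2, caba, BBZ)
  read c, top B: go to q_1, push BB → (q_1, aba, BBBZ)
  read a, top B: go to q_2, push ε → (q_2, ba, BBZ)
  read b, top B: go to q_0, push Y → (q_0, a, YBZ)
  read a, top Y: go to q_1, push YY → (q_1, ε, YYBZ)
All input consumed; state q_1 ∈ F.

Accept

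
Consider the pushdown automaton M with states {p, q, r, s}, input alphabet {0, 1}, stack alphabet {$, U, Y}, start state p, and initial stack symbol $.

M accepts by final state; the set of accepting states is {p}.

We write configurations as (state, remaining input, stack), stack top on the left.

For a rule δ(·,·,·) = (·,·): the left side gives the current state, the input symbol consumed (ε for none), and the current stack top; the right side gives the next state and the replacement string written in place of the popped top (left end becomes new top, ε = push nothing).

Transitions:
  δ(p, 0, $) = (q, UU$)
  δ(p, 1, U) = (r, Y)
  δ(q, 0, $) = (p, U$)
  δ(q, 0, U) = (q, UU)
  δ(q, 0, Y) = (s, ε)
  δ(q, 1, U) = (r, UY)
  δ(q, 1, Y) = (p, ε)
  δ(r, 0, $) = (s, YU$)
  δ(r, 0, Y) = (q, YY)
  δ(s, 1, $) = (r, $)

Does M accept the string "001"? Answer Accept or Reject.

No computation consumes all input and reaches a final state.

Reject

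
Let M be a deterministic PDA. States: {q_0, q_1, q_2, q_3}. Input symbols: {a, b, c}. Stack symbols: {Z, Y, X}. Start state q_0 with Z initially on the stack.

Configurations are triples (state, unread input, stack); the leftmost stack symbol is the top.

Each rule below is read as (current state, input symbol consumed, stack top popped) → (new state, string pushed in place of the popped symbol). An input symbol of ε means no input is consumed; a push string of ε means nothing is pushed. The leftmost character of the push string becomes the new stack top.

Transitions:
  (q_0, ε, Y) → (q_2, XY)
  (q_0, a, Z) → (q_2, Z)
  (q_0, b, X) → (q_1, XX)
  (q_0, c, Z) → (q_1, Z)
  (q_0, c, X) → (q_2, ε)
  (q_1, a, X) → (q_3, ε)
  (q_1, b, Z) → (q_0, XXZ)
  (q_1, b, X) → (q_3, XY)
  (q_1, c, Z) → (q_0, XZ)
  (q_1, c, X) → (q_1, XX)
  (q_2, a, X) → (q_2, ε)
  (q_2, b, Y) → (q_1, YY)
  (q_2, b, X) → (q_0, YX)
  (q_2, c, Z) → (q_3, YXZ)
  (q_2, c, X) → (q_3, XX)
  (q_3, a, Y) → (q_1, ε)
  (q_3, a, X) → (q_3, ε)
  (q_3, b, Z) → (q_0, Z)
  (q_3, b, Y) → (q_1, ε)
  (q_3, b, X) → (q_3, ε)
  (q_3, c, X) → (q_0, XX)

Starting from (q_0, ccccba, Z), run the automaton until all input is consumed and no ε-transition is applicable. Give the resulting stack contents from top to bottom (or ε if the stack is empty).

(q_0, ccccba, Z) ⊢ (q_1, cccba, Z) ⊢ (q_0, ccba, XZ) ⊢ (q_2, cba, Z) ⊢ (q_3, ba, YXZ) ⊢ (q_1, a, XZ) ⊢ (q_3, ε, Z)
All input consumed in state q_3 with stack Z.

Z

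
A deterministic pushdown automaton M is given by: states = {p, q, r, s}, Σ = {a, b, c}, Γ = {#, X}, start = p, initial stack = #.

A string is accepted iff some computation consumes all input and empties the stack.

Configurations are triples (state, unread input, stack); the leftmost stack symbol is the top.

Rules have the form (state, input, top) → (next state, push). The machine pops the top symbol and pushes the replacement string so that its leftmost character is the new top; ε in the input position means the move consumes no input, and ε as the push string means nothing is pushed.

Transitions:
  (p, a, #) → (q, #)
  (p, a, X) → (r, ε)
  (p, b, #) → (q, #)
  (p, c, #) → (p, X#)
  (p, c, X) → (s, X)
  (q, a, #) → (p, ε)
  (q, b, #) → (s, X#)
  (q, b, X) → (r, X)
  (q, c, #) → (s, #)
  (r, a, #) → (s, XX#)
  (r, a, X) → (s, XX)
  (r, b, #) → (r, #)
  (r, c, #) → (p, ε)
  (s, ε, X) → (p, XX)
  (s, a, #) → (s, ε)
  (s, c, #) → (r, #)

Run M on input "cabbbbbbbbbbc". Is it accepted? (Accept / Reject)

(p, cabbbbbbbbbbc, #) ⊢ (p, abbbbbbbbbbc, X#) ⊢ (r, bbbbbbbbbbc, #) ⊢ (r, bbbbbbbbbc, #) ⊢ (r, bbbbbbbbc, #) ⊢ (r, bbbbbbbc, #) ⊢ (r, bbbbbbc, #) ⊢ (r, bbbbbc, #) ⊢ (r, bbbbc, #) ⊢ (r, bbbc, #) ⊢ (r, bbc, #) ⊢ (r, bc, #) ⊢ (r, c, #) ⊢ (p, ε, ε)
All input consumed and the stack is empty.

Accept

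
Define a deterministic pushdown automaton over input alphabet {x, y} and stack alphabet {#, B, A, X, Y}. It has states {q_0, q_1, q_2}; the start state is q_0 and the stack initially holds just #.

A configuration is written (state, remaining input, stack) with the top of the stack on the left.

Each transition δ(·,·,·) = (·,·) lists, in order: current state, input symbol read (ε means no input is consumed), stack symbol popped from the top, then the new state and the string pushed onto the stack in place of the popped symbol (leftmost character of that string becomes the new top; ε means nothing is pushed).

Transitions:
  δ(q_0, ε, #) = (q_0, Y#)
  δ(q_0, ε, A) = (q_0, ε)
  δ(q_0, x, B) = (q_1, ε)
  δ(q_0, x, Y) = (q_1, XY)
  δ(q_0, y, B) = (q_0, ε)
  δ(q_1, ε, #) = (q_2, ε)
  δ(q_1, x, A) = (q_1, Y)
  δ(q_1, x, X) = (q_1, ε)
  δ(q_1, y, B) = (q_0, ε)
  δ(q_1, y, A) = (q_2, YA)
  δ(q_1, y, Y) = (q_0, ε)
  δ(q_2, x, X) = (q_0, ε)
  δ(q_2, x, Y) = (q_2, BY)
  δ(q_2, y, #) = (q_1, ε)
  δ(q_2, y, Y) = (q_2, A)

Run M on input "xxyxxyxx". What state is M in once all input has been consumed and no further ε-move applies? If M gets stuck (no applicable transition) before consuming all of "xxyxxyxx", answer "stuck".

q_1

(q_0, xxyxxyxx, #)
  ε-move, top #: go to q_0, push Y# → (q_0, xxyxxyxx, Y#)
  read x, top Y: go to q_1, push XY → (q_1, xyxxyxx, XY#)
  read x, top X: go to q_1, push ε → (q_1, yxxyxx, Y#)
  read y, top Y: go to q_0, push ε → (q_0, xxyxx, #)
  ε-move, top #: go to q_0, push Y# → (q_0, xxyxx, Y#)
  read x, top Y: go to q_1, push XY → (q_1, xyxx, XY#)
  read x, top X: go to q_1, push ε → (q_1, yxx, Y#)
  read y, top Y: go to q_0, push ε → (q_0, xx, #)
  ε-move, top #: go to q_0, push Y# → (q_0, xx, Y#)
  read x, top Y: go to q_1, push XY → (q_1, x, XY#)
  read x, top X: go to q_1, push ε → (q_1, ε, Y#)
All input consumed; M is in state q_1.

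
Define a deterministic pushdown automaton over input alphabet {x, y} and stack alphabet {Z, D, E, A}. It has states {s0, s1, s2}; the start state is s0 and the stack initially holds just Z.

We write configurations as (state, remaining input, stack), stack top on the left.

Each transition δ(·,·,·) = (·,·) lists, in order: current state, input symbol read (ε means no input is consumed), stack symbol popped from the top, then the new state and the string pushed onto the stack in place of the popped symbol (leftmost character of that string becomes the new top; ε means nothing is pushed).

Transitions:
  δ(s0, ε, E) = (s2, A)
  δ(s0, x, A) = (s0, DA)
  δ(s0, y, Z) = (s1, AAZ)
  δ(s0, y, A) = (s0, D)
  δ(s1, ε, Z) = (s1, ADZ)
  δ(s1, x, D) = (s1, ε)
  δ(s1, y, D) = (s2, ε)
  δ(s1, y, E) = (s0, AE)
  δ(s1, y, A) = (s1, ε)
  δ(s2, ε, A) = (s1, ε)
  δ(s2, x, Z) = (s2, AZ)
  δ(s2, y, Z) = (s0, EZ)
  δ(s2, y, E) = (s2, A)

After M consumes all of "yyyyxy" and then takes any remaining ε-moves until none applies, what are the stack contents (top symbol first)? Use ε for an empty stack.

DZ

(s0, yyyyxy, Z)
  read y, top Z: go to s1, push AAZ → (s1, yyyxy, AAZ)
  read y, top A: go to s1, push ε → (s1, yyxy, AZ)
  read y, top A: go to s1, push ε → (s1, yxy, Z)
  ε-move, top Z: go to s1, push ADZ → (s1, yxy, ADZ)
  read y, top A: go to s1, push ε → (s1, xy, DZ)
  read x, top D: go to s1, push ε → (s1, y, Z)
  ε-move, top Z: go to s1, push ADZ → (s1, y, ADZ)
  read y, top A: go to s1, push ε → (s1, ε, DZ)
All input consumed in state s1 with stack DZ.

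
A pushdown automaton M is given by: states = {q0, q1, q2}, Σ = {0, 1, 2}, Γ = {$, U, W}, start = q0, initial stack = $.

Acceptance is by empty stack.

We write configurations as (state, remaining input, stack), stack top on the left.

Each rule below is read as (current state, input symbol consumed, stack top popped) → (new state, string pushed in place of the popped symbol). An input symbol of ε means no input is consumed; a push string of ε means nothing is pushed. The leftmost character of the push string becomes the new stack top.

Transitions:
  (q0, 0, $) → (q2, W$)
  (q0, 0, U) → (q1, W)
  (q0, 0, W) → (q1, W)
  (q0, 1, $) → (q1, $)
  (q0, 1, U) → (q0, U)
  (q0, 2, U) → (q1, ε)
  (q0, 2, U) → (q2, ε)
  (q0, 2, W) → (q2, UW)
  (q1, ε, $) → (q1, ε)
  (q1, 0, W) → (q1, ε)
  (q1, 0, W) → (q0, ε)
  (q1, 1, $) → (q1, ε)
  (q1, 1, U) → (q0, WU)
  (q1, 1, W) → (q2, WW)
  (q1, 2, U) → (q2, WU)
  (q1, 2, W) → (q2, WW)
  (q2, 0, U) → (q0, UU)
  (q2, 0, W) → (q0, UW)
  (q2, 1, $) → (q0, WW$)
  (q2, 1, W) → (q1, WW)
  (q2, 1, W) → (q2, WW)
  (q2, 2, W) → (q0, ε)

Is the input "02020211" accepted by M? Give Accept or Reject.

One accepting computation: (q0, 02020211, $) ⊢ (q2, 2020211, W$) ⊢ (q0, 020211, $) ⊢ (q2, 20211, W$) ⊢ (q0, 0211, $) ⊢ (q2, 211, W$) ⊢ (q0, 11, $) ⊢ (q1, 1, $) ⊢ (q1, ε, ε)
All input consumed and the stack is empty.

Accept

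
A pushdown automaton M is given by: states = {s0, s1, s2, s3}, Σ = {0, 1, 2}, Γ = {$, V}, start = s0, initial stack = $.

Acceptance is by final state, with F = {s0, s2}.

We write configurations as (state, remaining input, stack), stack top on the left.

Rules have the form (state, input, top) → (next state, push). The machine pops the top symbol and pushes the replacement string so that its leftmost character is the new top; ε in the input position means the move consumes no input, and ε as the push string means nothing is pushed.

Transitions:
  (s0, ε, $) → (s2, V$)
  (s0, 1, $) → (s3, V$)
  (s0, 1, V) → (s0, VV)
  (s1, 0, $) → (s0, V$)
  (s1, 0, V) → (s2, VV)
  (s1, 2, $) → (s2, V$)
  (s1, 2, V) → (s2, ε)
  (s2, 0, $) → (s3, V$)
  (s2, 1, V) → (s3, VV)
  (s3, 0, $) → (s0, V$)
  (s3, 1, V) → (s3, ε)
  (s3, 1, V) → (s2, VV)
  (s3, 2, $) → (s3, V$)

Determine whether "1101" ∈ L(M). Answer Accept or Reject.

One accepting computation: (s0, 1101, $) ⊢ (s3, 101, V$) ⊢ (s3, 01, $) ⊢ (s0, 1, V$) ⊢ (s0, ε, VV$)
All input consumed and state s0 ∈ F.

Accept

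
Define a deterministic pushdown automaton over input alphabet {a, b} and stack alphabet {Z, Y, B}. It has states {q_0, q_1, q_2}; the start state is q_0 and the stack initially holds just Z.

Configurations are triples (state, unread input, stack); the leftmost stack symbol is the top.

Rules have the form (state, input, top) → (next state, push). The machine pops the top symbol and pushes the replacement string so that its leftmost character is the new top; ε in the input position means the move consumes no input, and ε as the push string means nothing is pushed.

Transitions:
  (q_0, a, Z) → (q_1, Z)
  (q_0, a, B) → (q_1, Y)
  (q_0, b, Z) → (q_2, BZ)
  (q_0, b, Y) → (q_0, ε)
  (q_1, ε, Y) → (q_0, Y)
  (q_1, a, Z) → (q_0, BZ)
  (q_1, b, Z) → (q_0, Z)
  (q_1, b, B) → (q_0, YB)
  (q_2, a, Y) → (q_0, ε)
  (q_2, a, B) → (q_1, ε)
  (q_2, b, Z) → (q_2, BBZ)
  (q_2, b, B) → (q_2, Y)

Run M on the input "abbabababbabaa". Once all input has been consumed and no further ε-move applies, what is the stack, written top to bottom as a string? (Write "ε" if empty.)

BZ

(q_0, abbabababbabaa, Z)
  read a, top Z: go to q_1, push Z → (q_1, bbabababbabaa, Z)
  read b, top Z: go to q_0, push Z → (q_0, babababbabaa, Z)
  read b, top Z: go to q_2, push BZ → (q_2, abababbabaa, BZ)
  read a, top B: go to q_1, push ε → (q_1, bababbabaa, Z)
  read b, top Z: go to q_0, push Z → (q_0, ababbabaa, Z)
  read a, top Z: go to q_1, push Z → (q_1, babbabaa, Z)
  read b, top Z: go to q_0, push Z → (q_0, abbabaa, Z)
  read a, top Z: go to q_1, push Z → (q_1, bbabaa, Z)
  read b, top Z: go to q_0, push Z → (q_0, babaa, Z)
  read b, top Z: go to q_2, push BZ → (q_2, abaa, BZ)
  read a, top B: go to q_1, push ε → (q_1, baa, Z)
  read b, top Z: go to q_0, push Z → (q_0, aa, Z)
  read a, top Z: go to q_1, push Z → (q_1, a, Z)
  read a, top Z: go to q_0, push BZ → (q_0, ε, BZ)
All input consumed in state q_0 with stack BZ.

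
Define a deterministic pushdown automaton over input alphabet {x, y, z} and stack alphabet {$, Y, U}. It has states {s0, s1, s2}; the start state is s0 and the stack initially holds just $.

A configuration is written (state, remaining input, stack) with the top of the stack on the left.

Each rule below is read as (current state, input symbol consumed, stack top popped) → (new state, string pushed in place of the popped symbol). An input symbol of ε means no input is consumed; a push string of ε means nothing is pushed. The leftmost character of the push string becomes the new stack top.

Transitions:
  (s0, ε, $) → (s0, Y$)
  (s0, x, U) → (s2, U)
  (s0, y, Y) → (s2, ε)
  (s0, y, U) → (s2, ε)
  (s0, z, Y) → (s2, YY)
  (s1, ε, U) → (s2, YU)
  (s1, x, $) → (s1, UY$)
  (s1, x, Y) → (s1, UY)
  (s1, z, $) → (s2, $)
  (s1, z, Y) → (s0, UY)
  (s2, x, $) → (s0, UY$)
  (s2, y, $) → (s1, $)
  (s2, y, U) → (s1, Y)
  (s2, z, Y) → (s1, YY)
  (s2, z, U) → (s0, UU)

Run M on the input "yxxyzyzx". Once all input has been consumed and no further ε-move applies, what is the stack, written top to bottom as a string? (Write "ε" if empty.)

YUYYY$

(s0, yxxyzyzx, $)
  ε-move, top $: go to s0, push Y$ → (s0, yxxyzyzx, Y$)
  read y, top Y: go to s2, push ε → (s2, xxyzyzx, $)
  read x, top $: go to s0, push UY$ → (s0, xyzyzx, UY$)
  read x, top U: go to s2, push U → (s2, yzyzx, UY$)
  read y, top U: go to s1, push Y → (s1, zyzx, YY$)
  read z, top Y: go to s0, push UY → (s0, yzx, UYY$)
  read y, top U: go to s2, push ε → (s2, zx, YY$)
  read z, top Y: go to s1, push YY → (s1, x, YYY$)
  read x, top Y: go to s1, push UY → (s1, ε, UYYY$)
  ε-move, top U: go to s2, push YU → (s2, ε, YUYYY$)
All input consumed in state s2 with stack YUYYY$.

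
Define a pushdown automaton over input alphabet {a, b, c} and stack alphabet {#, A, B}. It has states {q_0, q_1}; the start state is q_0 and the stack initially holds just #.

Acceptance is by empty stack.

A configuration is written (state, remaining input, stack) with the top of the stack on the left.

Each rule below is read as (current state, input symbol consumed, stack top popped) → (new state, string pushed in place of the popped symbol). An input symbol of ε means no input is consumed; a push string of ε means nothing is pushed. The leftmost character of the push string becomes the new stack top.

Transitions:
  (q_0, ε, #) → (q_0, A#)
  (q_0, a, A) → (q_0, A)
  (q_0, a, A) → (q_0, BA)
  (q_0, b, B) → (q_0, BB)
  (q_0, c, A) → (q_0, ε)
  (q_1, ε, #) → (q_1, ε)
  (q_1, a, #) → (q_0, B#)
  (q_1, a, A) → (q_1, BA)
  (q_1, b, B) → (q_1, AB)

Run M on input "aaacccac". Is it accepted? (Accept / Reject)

Reject

No computation consumes all input and empties the stack.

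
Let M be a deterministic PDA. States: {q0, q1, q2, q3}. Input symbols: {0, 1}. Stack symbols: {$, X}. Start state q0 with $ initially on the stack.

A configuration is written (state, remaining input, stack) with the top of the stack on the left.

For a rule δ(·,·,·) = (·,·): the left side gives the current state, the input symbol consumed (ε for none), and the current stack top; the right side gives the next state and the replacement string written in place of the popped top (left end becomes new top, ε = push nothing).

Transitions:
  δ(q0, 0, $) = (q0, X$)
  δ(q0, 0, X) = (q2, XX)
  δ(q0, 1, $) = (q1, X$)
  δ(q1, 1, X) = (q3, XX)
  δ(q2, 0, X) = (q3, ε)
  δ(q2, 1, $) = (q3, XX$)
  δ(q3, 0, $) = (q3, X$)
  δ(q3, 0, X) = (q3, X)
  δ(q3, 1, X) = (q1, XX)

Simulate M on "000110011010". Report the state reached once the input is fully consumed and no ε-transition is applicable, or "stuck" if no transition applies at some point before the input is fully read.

stuck

(q0, 000110011010, $)
  read 0, top $: go to q0, push X$ → (q0, 00110011010, X$)
  read 0, top X: go to q2, push XX → (q2, 0110011010, XX$)
  read 0, top X: go to q3, push ε → (q3, 110011010, X$)
  read 1, top X: go to q1, push XX → (q1, 10011010, XX$)
  read 1, top X: go to q3, push XX → (q3, 0011010, XXX$)
  read 0, top X: go to q3, push X → (q3, 011010, XXX$)
  read 0, top X: go to q3, push X → (q3, 11010, XXX$)
  read 1, top X: go to q1, push XX → (q1, 1010, XXXX$)
  read 1, top X: go to q3, push XX → (q3, 010, XXXXX$)
  read 0, top X: go to q3, push X → (q3, 10, XXXXX$)
  read 1, top X: go to q1, push XX → (q1, 0, XXXXXX$)
No transition for (q1, 0, top X); M blocks with input 0 remaining.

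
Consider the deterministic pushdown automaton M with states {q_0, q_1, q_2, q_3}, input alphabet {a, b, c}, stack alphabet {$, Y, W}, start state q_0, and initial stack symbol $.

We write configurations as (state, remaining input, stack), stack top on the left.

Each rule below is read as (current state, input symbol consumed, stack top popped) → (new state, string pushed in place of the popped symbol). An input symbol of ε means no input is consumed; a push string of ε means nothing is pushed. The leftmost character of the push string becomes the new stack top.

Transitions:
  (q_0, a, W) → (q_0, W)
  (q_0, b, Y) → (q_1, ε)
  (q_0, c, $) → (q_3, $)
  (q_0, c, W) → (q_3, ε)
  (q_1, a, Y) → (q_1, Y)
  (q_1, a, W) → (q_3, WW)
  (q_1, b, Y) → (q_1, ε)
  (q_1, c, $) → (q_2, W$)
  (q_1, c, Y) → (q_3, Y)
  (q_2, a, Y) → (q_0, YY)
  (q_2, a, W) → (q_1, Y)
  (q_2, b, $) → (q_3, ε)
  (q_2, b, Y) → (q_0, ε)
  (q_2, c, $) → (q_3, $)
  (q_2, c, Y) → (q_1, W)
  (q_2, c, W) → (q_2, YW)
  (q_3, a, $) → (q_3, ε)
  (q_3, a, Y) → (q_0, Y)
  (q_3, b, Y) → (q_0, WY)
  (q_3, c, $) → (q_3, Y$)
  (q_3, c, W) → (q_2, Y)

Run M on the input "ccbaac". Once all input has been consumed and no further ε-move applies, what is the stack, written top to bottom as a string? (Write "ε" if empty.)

(q_0, ccbaac, $)
  read c, top $: go to q_3, push $ → (q_3, cbaac, $)
  read c, top $: go to q_3, push Y$ → (q_3, baac, Y$)
  read b, top Y: go to q_0, push WY → (q_0, aac, WY$)
  read a, top W: go to q_0, push W → (q_0, ac, WY$)
  read a, top W: go to q_0, push W → (q_0, c, WY$)
  read c, top W: go to q_3, push ε → (q_3, ε, Y$)
All input consumed in state q_3 with stack Y$.

Y$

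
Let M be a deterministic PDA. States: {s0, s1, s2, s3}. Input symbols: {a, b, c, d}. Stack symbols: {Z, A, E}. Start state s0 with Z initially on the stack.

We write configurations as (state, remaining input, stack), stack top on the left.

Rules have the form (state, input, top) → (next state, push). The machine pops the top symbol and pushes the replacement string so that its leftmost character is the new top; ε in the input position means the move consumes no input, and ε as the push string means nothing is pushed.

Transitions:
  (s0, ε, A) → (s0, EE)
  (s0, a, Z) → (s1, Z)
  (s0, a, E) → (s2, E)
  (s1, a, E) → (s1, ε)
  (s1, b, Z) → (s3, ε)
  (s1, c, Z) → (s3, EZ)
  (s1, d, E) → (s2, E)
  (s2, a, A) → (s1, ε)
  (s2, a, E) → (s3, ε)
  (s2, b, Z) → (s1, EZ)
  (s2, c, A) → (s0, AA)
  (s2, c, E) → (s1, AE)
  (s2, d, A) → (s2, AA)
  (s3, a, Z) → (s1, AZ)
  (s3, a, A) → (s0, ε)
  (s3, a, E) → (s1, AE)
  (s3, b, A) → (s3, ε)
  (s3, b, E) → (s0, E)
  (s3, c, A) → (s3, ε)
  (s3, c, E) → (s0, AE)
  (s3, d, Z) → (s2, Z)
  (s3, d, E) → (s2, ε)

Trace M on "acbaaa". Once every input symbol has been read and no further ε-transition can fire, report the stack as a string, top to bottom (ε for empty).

AZ

(s0, acbaaa, Z)
  read a, top Z: go to s1, push Z → (s1, cbaaa, Z)
  read c, top Z: go to s3, push EZ → (s3, baaa, EZ)
  read b, top E: go to s0, push E → (s0, aaa, EZ)
  read a, top E: go to s2, push E → (s2, aa, EZ)
  read a, top E: go to s3, push ε → (s3, a, Z)
  read a, top Z: go to s1, push AZ → (s1, ε, AZ)
All input consumed in state s1 with stack AZ.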